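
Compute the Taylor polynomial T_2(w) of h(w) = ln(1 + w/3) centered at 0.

-w^2/18 + w/3

h(0) = 0
h′(0) = 1/3
h′′(0) = -1/9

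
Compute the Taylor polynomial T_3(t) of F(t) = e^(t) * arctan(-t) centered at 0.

-t^3/6 - t^2 - t

Take the Cauchy product of the two expansions.
F(0) = 0
F′(0) = -1
F′′(0) = -2
F′′′(0) = -1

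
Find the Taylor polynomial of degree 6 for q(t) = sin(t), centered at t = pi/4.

q(pi/4) = sqrt(2)/2
q′(pi/4) = sqrt(2)/2
q′′(pi/4) = -sqrt(2)/2
q′′′(pi/4) = -sqrt(2)/2
q^(4)(pi/4) = sqrt(2)/2
q^(5)(pi/4) = sqrt(2)/2
q^(6)(pi/4) = -sqrt(2)/2

-sqrt(2)*(t - pi/4)^6/1440 + sqrt(2)*(t - pi/4)^5/240 + sqrt(2)*(t - pi/4)^4/48 - sqrt(2)*(t - pi/4)^3/12 - sqrt(2)*(t - pi/4)^2/4 + sqrt(2)*(t - pi/4)/2 + sqrt(2)/2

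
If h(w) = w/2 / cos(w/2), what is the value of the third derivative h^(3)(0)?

3/8

Invert the denominator's series and multiply.
From the series, [w^3] h = 1/16; multiply by 3! = 6 to get 3/8.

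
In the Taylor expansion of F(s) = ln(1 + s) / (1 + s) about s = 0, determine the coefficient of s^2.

Take the Cauchy product of the two expansions.
[s^0] = 0;  [s^1] = 1;  [s^2] = -3/2.
So c_2 = F′′(0)/2! = -3/2.

-3/2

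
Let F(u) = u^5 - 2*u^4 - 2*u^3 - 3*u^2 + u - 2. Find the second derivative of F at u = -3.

-726

From the series, [(u + 3)^2] F = -363; multiply by 2! = 2 to get -726.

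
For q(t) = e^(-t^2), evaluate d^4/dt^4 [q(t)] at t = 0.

From the series, [t^4] q = 1/2; multiply by 4! = 24 to get 12.

12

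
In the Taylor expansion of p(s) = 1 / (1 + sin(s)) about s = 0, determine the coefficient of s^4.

Use the geometric series for the reciprocal, then substitute.
So c_4 = p^(4)(0)/4! = 2/3.

2/3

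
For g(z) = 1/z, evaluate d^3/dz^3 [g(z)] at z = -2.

-3/8

The coefficient of (z + 2)^3 in the expansion is -1/16, so g′′′(-2) = 3! * (-1/16) = -3/8.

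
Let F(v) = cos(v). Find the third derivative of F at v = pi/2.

1

From the series, [(v - pi/2)^3] F = 1/6; multiply by 3! = 6 to get 1.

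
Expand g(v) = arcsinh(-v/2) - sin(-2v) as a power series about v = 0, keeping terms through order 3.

Expand each term separately and add.
g(0) = 0
g′(0) = 3/2
g′′(0) = 0
g′′′(0) = -63/8
Dividing each by k! gives the coefficients c_0, ..., c_3.

-21*v^3/16 + 3*v/2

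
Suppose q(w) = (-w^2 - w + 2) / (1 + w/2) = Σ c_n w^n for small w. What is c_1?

Multiply each power in the prefactor through the base expansion.
q(0) = 2
q′(0) = -2
So c_1 = q′(0)/1! = -2.

-2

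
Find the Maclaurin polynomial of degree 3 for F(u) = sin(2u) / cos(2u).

8*u^3/3 + 2*u

Write the quotient as an unknown series and match coefficients against numerator = denominator · series.
F(0) = 0
F′(0) = 2
F′′(0) = 0
F′′′(0) = 16
Then c_k = F^(k)(0)/k! gives each Taylor coefficient.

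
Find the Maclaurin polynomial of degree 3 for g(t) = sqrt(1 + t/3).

t^3/432 - t^2/72 + t/6 + 1

g(0) = 1
g′(0) = 1/6
g′′(0) = -1/36
g′′′(0) = 1/72
The Taylor polynomial is Σ g^(k)(0)/k! · t^k.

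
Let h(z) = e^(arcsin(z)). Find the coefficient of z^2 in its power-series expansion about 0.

1/2

Plug the Maclaurin series of the inner function into that of the outer and collect terms.
h(0) = 1
h′(0) = 1
h′′(0) = 1
Then c_k = h^(k)(0)/k! gives each Taylor coefficient.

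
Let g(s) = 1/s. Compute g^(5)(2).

Differentiate repeatedly and evaluate at the center.
From the series, [(s - 2)^5] g = -1/64; multiply by 5! = 120 to get -15/8.

-15/8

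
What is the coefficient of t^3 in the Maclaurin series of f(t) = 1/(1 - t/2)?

1/8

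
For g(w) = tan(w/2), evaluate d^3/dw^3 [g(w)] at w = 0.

1/4

The coefficient of w^3 in the expansion is 1/24, so g′′′(0) = 3! * (1/24) = 1/4.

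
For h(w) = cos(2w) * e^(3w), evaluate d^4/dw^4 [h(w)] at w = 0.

Multiply the two series term by term and collect like powers.
The coefficient of w^4 in the expansion is -119/24, so h^(4)(0) = 4! * (-119/24) = -119.

-119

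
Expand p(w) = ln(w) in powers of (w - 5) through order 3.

[(w - 5)^0] = ln(5);  [(w - 5)^1] = 1/5;  [(w - 5)^2] = -1/50;  [(w - 5)^3] = 1/375.

(w - 5)^3/375 - (w - 5)^2/50 + (w - 5)/5 + ln(5)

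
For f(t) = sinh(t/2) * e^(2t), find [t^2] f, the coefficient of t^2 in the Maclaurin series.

Write out both Maclaurin series and multiply, keeping only the needed powers.
f(0) = 0
f′(0) = 1/2
f′′(0) = 2
So c_2 = f′′(0)/2! = 1.

1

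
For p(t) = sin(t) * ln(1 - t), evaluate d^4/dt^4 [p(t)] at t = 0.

Expand each factor separately, then convolve coefficients.
The coefficient of t^4 in the expansion is -1/6, so p^(4)(0) = 4! * (-1/6) = -4.

-4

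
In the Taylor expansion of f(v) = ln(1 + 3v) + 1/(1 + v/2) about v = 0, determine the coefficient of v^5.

Add the two expansions coefficient-wise.
f(0) = 1
f′(0) = 5/2
f′′(0) = -17/2
f′′′(0) = 213/4
f^(4)(0) = -969/2
f^(5)(0) = 23313/4
Then c_k = f^(k)(0)/k! gives each Taylor coefficient.

7771/160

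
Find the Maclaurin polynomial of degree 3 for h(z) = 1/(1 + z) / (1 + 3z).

-40*z^3 + 13*z^2 - 4*z + 1

Take the Cauchy product of the two expansions.
h(0) = 1
h′(0) = -4
h′′(0) = 26
h′′′(0) = -240
Dividing each by k! gives the coefficients c_0, ..., c_3.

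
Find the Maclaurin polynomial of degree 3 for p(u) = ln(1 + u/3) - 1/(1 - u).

Expand each term separately and add.
[u^0] = -1;  [u^1] = -2/3;  [u^2] = -19/18;  [u^3] = -80/81.

-80*u^3/81 - 19*u^2/18 - 2*u/3 - 1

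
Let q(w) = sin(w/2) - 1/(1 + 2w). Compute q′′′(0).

383/8

Combine the two series term by term.
The coefficient of w^3 in the expansion is 383/48, so q′′′(0) = 3! * (383/48) = 383/8.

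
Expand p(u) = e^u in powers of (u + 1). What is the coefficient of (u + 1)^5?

c_5 = p^(5)(-1)/5! = e^(-1)/120.

e^(-1)/120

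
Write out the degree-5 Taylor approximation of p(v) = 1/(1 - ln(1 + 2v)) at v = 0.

56*v^5/15 + 8*v^4/3 + 8*v^3/3 + 2*v^2 + 2*v + 1

Substitute the inner expansion into the outer series and collect powers.
p(0) = 1
p′(0) = 2
p′′(0) = 4
p′′′(0) = 16
p^(4)(0) = 64
p^(5)(0) = 448
The Taylor polynomial is Σ p^(k)(0)/k! · v^k.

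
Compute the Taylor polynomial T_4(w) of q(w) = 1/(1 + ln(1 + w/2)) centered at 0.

Let u equal the inner series; expand the outer function in u and truncate.
[w^0] = 1;  [w^1] = -1/2;  [w^2] = 3/8;  [w^3] = -7/24;  [w^4] = 11/48.

11*w^4/48 - 7*w^3/24 + 3*w^2/8 - w/2 + 1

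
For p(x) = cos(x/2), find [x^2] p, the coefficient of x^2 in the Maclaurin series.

Compute the successive derivatives at the expansion point and divide by k!.
p(0) = 1
p′(0) = 0
p′′(0) = -1/4
The Taylor polynomial is Σ p^(k)(0)/k! · x^k.

-1/8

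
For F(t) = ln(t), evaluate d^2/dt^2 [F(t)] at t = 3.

Differentiate repeatedly and evaluate at the center.
The coefficient of (t - 3)^2 in the expansion is -1/18, so F′′(3) = 2! * (-1/18) = -1/9.

-1/9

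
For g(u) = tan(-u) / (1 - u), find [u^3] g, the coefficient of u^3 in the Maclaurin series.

Write out both Maclaurin series and multiply, keeping only the needed powers.
So c_3 = g′′′(0)/3! = -4/3.

-4/3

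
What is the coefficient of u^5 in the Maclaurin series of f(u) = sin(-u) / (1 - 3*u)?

-9541/120

Use 1/(1 - r) = Σ r^k on the denominator, then take the Cauchy product.
f(0) = 0
f′(0) = -1
f′′(0) = -6
f′′′(0) = -53
f^(4)(0) = -636
f^(5)(0) = -9541
So c_5 = f^(5)(0)/5! = -9541/120.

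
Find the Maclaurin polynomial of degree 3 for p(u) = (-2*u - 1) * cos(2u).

4*u^3 + 2*u^2 - 2*u - 1

Multiply each power in the prefactor through the base expansion.
p(0) = -1
p′(0) = -2
p′′(0) = 4
p′′′(0) = 24
The Taylor polynomial is Σ p^(k)(0)/k! · u^k.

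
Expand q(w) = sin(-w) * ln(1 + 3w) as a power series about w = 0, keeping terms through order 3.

Write out both Maclaurin series and multiply, keeping only the needed powers.

9*w^3/2 - 3*w^2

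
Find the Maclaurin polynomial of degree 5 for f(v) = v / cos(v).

Invert the denominator's series and multiply.
f(0) = 0
f′(0) = 1
f′′(0) = 0
f′′′(0) = 3
f^(4)(0) = 0
f^(5)(0) = 25
Then c_k = f^(k)(0)/k! gives each Taylor coefficient.

5*v^5/24 + v^3/2 + v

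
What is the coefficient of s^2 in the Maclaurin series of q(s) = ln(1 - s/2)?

-1/8

q(0) = 0
q′(0) = -1/2
q′′(0) = -1/4
So c_2 = q′′(0)/2! = -1/8.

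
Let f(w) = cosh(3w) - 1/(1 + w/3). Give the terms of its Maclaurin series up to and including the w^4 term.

Expand each term separately and add.
f(0) = 0
f′(0) = 1/3
f′′(0) = 79/9
f′′′(0) = 2/9
f^(4)(0) = 2179/27
The Taylor polynomial is Σ f^(k)(0)/k! · w^k.

2179*w^4/648 + w^3/27 + 79*w^2/18 + w/3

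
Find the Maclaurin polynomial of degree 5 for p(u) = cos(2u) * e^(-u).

Take the Cauchy product of the two expansions.
[u^0] = 1;  [u^1] = -1;  [u^2] = -3/2;  [u^3] = 11/6;  [u^4] = -7/24;  [u^5] = -41/120.

-41*u^5/120 - 7*u^4/24 + 11*u^3/6 - 3*u^2/2 - u + 1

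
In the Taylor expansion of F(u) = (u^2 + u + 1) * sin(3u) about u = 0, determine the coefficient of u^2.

Shift and add copies of the series according to the polynomial's terms.
F(0) = 0
F′(0) = 3
F′′(0) = 6
So c_2 = F′′(0)/2! = 3.

3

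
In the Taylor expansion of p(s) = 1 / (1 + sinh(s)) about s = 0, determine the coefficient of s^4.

Write 1/(1+u) = 1 - u + u^2 - u^3 + ... and substitute the series for u.
p(0) = 1
p′(0) = -1
p′′(0) = 2
p′′′(0) = -7
p^(4)(0) = 32

4/3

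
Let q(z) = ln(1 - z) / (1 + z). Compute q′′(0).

1

Multiply the two series term by term and collect like powers.
The coefficient of z^2 in the expansion is 1/2, so q′′(0) = 2! * (1/2) = 1.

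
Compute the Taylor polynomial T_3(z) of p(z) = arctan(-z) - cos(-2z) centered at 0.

Combine the two series term by term.

z^3/3 + 2*z^2 - z - 1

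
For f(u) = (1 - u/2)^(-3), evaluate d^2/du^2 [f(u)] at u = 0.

Differentiate repeatedly and evaluate at the center.
The coefficient of u^2 in the expansion is 3/2, so f′′(0) = 2! * (3/2) = 3.

3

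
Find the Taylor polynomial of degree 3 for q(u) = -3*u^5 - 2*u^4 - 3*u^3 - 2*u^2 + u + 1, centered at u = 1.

-41*(u - 1)^3 - 53*(u - 1)^2 - 35*(u - 1) - 8

Apply the Taylor formula c_k = f^(k)(a)/k!.
q(1) = -8
q′(1) = -35
q′′(1) = -106
q′′′(1) = -246
The Taylor polynomial is Σ q^(k)(1)/k! · (u - 1)^k.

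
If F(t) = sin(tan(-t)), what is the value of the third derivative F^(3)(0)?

-1

Substitute the inner expansion into the outer series and collect powers.
From the series, [t^3] F = -1/6; multiply by 3! = 6 to get -1.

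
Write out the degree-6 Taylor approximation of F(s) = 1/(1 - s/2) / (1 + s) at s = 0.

43*s^6/64 - 21*s^5/32 + 11*s^4/16 - 5*s^3/8 + 3*s^2/4 - s/2 + 1

Take the Cauchy product of the two expansions.
F(0) = 1
F′(0) = -1/2
F′′(0) = 3/2
F′′′(0) = -15/4
F^(4)(0) = 33/2
F^(5)(0) = -315/4
F^(6)(0) = 1935/4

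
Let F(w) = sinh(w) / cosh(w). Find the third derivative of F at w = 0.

-2

Divide the numerator series by the denominator series (power-series long division).
From the series, [w^3] F = -1/3; multiply by 3! = 6 to get -2.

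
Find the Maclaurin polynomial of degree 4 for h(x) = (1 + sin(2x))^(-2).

64*x^4 - 88*x^3/3 + 12*x^2 - 4*x + 1

Substitute the inner expansion into the outer series and collect powers.
h(0) = 1
h′(0) = -4
h′′(0) = 24
h′′′(0) = -176
h^(4)(0) = 1536
Dividing each by k! gives the coefficients c_0, ..., c_4.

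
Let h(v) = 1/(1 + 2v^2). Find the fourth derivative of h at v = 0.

96

From the series, [v^4] h = 4; multiply by 4! = 24 to get 96.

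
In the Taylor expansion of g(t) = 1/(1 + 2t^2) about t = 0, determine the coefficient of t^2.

Compute the successive derivatives at the expansion point and divide by k!.
g(0) = 1
g′(0) = 0
g′′(0) = -4
The Taylor polynomial is Σ g^(k)(0)/k! · t^k.

-2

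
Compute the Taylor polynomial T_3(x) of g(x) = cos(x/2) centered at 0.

g(0) = 1
g′(0) = 0
g′′(0) = -1/4
g′′′(0) = 0

1 - x^2/8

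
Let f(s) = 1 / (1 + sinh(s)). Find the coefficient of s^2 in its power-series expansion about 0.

Expand as Σ (-1)^k u^k with u equal to the inner function's series.
f(0) = 1
f′(0) = -1
f′′(0) = 2
So c_2 = f′′(0)/2! = 1.

1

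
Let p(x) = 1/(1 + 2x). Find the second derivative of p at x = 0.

The coefficient of x^2 in the expansion is 4, so p′′(0) = 2! * (4) = 8.

8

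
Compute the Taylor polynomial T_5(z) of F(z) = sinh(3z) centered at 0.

81*z^5/40 + 9*z^3/2 + 3*z

Differentiate repeatedly and evaluate at the center.
F(0) = 0
F′(0) = 3
F′′(0) = 0
F′′′(0) = 27
F^(4)(0) = 0
F^(5)(0) = 243
The Taylor polynomial is Σ F^(k)(0)/k! · z^k.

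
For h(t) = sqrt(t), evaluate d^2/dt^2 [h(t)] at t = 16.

The coefficient of (t - 16)^2 in the expansion is -1/512, so h′′(16) = 2! * (-1/512) = -1/256.

-1/256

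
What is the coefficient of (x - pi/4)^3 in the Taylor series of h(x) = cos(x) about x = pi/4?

h(pi/4) = sqrt(2)/2
h′(pi/4) = -sqrt(2)/2
h′′(pi/4) = -sqrt(2)/2
h′′′(pi/4) = sqrt(2)/2
Dividing each by k! gives the coefficients c_0, ..., c_3.

sqrt(2)/12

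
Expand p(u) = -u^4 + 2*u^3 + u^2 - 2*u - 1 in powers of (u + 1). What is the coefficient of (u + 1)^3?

6

Differentiate repeatedly and evaluate at the center.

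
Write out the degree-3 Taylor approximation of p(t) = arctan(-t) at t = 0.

t^3/3 - t

p(0) = 0
p′(0) = -1
p′′(0) = 0
p′′′(0) = 2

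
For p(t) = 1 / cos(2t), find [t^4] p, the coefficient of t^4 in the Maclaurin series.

Invert the denominator's series and multiply.
[t^0] = 1;  [t^1] = 0;  [t^2] = 2;  [t^3] = 0;  [t^4] = 10/3.
So c_4 = p^(4)(0)/4! = 10/3.

10/3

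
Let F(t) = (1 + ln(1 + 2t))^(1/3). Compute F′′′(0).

368/27

Compose series: expand the inner function first, then feed it into the outer expansion.
From the series, [t^3] F = 184/81; multiply by 3! = 6 to get 368/27.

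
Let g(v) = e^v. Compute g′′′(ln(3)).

Differentiate repeatedly and evaluate at the center.
From the series, [(v - ln(3))^3] g = 1/2; multiply by 3! = 6 to get 3.

3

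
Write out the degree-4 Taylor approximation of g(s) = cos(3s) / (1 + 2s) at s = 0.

11*s^4/8 + s^3 - s^2/2 - 2*s + 1

Write out both Maclaurin series and multiply, keeping only the needed powers.
g(0) = 1
g′(0) = -2
g′′(0) = -1
g′′′(0) = 6
g^(4)(0) = 33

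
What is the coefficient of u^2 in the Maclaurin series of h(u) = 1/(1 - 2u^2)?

2

h(0) = 1
h′(0) = 0
h′′(0) = 4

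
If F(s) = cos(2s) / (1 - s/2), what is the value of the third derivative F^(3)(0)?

-21/4

Expand each factor separately, then convolve coefficients.
The coefficient of s^3 in the expansion is -7/8, so F′′′(0) = 3! * (-7/8) = -21/4.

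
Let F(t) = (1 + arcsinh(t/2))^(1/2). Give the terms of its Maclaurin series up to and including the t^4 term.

t^4/6144 - t^3/384 - t^2/32 + t/4 + 1

Substitute the inner expansion into the outer series and collect powers.
[t^0] = 1;  [t^1] = 1/4;  [t^2] = -1/32;  [t^3] = -1/384;  [t^4] = 1/6144.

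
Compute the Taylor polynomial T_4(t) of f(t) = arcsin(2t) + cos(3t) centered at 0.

Add the two expansions coefficient-wise.
[t^0] = 1;  [t^1] = 2;  [t^2] = -9/2;  [t^3] = 4/3;  [t^4] = 27/8.

27*t^4/8 + 4*t^3/3 - 9*t^2/2 + 2*t + 1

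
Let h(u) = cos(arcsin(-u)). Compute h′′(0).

-1

Compose series: expand the inner function first, then feed it into the outer expansion.
From the series, [u^2] h = -1/2; multiply by 2! = 2 to get -1.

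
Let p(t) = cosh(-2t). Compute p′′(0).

4

Apply the Taylor formula c_k = f^(k)(a)/k!.
From the series, [t^2] p = 2; multiply by 2! = 2 to get 4.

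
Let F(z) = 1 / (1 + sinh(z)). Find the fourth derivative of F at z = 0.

Use the geometric series for the reciprocal, then substitute.
From the series, [z^4] F = 4/3; multiply by 4! = 24 to get 32.

32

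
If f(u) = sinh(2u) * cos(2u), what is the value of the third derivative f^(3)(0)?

Write out both Maclaurin series and multiply, keeping only the needed powers.
The coefficient of u^3 in the expansion is -8/3, so f′′′(0) = 3! * (-8/3) = -16.

-16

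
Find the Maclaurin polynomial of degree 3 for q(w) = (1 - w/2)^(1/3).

-5*w^3/648 - w^2/36 - w/6 + 1

[w^0] = 1;  [w^1] = -1/6;  [w^2] = -1/36;  [w^3] = -5/648.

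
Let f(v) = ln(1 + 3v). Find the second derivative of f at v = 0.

-9

Compute the successive derivatives at the expansion point and divide by k!.
From the series, [v^2] f = -9/2; multiply by 2! = 2 to get -9.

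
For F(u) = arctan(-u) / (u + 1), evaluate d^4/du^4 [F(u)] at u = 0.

16

Use 1/(1 - r) = Σ r^k on the denominator, then take the Cauchy product.
The coefficient of u^4 in the expansion is 2/3, so F^(4)(0) = 4! * (2/3) = 16.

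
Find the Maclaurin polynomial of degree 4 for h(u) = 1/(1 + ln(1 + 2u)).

Plug the Maclaurin series of the inner function into that of the outer and collect terms.
[u^0] = 1;  [u^1] = -2;  [u^2] = 6;  [u^3] = -56/3;  [u^4] = 176/3.

176*u^4/3 - 56*u^3/3 + 6*u^2 - 2*u + 1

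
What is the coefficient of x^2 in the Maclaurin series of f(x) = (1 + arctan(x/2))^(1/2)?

Substitute the inner expansion into the outer series and collect powers.
f(0) = 1
f′(0) = 1/4
f′′(0) = -1/16
So c_2 = f′′(0)/2! = -1/32.

-1/32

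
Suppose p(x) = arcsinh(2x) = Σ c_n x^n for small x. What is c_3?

-4/3

p(0) = 0
p′(0) = 2
p′′(0) = 0
p′′′(0) = -8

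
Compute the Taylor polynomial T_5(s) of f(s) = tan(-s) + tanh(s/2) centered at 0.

-31*s^5/240 - 3*s^3/8 - s/2

Expand each term separately and add.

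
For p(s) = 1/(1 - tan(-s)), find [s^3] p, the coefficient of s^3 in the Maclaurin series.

-4/3

Let u equal the inner series; expand the outer function in u and truncate.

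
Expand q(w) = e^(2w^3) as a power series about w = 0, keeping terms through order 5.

2*w^3 + 1

[w^0] = 1;  [w^1] = 0;  [w^2] = 0;  [w^3] = 2;  [w^4] = 0;  [w^5] = 0.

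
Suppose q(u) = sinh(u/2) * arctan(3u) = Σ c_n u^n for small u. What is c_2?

3/2

Multiply the two series term by term and collect like powers.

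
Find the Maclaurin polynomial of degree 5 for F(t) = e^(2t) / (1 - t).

109*t^5/15 + 7*t^4 + 19*t^3/3 + 5*t^2 + 3*t + 1

Expand each factor separately, then convolve coefficients.
F(0) = 1
F′(0) = 3
F′′(0) = 10
F′′′(0) = 38
F^(4)(0) = 168
F^(5)(0) = 872
The Taylor polynomial is Σ F^(k)(0)/k! · t^k.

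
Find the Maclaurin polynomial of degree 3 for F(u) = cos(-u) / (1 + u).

-u^3/2 + u^2/2 - u + 1

Write out both Maclaurin series and multiply, keeping only the needed powers.
[u^0] = 1;  [u^1] = -1;  [u^2] = 1/2;  [u^3] = -1/2.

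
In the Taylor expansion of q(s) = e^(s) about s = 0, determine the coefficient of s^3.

Apply the Taylor formula c_k = f^(k)(a)/k!.
[s^0] = 1;  [s^1] = 1;  [s^2] = 1/2;  [s^3] = 1/6.

1/6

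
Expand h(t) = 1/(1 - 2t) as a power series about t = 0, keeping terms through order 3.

h(0) = 1
h′(0) = 2
h′′(0) = 8
h′′′(0) = 48

8*t^3 + 4*t^2 + 2*t + 1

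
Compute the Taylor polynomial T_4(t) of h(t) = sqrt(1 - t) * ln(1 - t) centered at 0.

Take the Cauchy product of the two expansions.
h(0) = 0
h′(0) = -1
h′′(0) = 0
h′′′(0) = 1/4
h^(4)(0) = 1
Then c_k = h^(k)(0)/k! gives each Taylor coefficient.

t^4/24 + t^3/24 - t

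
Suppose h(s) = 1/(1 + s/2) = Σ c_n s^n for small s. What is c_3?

-1/8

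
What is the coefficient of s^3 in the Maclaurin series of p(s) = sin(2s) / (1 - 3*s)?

Expand 1/(denominator) as a geometric series and multiply by the numerator's series.
p(0) = 0
p′(0) = 2
p′′(0) = 12
p′′′(0) = 100
So c_3 = p′′′(0)/3! = 50/3.

50/3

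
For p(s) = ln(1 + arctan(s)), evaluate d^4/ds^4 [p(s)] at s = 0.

Plug the Maclaurin series of the inner function into that of the outer and collect terms.
From the series, [s^4] p = 1/12; multiply by 4! = 24 to get 2.

2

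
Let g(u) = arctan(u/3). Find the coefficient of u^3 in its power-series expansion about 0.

Apply the Taylor formula c_k = f^(k)(a)/k!.
g(0) = 0
g′(0) = 1/3
g′′(0) = 0
g′′′(0) = -2/27

-1/81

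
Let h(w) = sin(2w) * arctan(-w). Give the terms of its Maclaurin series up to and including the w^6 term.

Multiply the two series term by term and collect like powers.
h(0) = 0
h′(0) = 0
h′′(0) = -4
h′′′(0) = 0
h^(4)(0) = 48
h^(5)(0) = 0
h^(6)(0) = -800

-10*w^6/9 + 2*w^4 - 2*w^2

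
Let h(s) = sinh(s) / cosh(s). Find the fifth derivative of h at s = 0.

Write the quotient as an unknown series and match coefficients against numerator = denominator · series.
The coefficient of s^5 in the expansion is 2/15, so h^(5)(0) = 5! * (2/15) = 16.

16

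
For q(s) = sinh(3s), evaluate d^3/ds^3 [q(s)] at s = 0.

27

The coefficient of s^3 in the expansion is 9/2, so q′′′(0) = 3! * (9/2) = 27.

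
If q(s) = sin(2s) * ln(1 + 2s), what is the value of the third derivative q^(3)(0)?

-24

Take the Cauchy product of the two expansions.
From the series, [s^3] q = -4; multiply by 3! = 6 to get -24.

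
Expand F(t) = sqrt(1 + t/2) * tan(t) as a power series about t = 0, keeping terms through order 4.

Take the Cauchy product of the two expansions.
[t^0] = 0;  [t^1] = 1;  [t^2] = 1/4;  [t^3] = 29/96;  [t^4] = 35/384.

35*t^4/384 + 29*t^3/96 + t^2/4 + t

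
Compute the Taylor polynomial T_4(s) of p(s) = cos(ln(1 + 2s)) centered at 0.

-20*s^4/3 + 4*s^3 - 2*s^2 + 1

Substitute the inner expansion into the outer series and collect powers.
[s^0] = 1;  [s^1] = 0;  [s^2] = -2;  [s^3] = 4;  [s^4] = -20/3.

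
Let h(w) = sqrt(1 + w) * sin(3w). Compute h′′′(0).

Expand each factor separately, then convolve coefficients.
From the series, [w^3] h = -39/8; multiply by 3! = 6 to get -117/4.

-117/4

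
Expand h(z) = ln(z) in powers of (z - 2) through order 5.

Use the known series and substitute for the argument.
[(z - 2)^0] = ln(2);  [(z - 2)^1] = 1/2;  [(z - 2)^2] = -1/8;  [(z - 2)^3] = 1/24;  [(z - 2)^4] = -1/64;  [(z - 2)^5] = 1/160.

(z - 2)^5/160 - (z - 2)^4/64 + (z - 2)^3/24 - (z - 2)^2/8 + (z - 2)/2 + ln(2)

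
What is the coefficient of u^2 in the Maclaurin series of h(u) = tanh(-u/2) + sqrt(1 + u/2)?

-1/32

Expand each term separately and add.
h(0) = 1
h′(0) = -1/4
h′′(0) = -1/16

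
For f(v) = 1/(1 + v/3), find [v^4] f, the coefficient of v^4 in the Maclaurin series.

1/81

f(0) = 1
f′(0) = -1/3
f′′(0) = 2/9
f′′′(0) = -2/9
f^(4)(0) = 8/27
The Taylor polynomial is Σ f^(k)(0)/k! · v^k.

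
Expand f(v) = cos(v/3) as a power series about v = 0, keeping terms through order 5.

Compute the successive derivatives at the expansion point and divide by k!.

v^4/1944 - v^2/18 + 1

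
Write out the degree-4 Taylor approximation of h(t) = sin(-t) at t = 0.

Use the known series and substitute for the argument.
h(0) = 0
h′(0) = -1
h′′(0) = 0
h′′′(0) = 1
h^(4)(0) = 0
The Taylor polynomial is Σ h^(k)(0)/k! · t^k.

t^3/6 - t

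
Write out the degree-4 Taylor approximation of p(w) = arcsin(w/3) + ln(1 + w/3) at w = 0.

Add the two expansions coefficient-wise.
p(0) = 0
p′(0) = 2/3
p′′(0) = -1/9
p′′′(0) = 1/9
p^(4)(0) = -2/27

-w^4/324 + w^3/54 - w^2/18 + 2*w/3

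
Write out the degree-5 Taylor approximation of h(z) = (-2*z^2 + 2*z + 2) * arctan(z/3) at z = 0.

32*z^5/1215 - 2*z^4/81 - 56*z^3/81 + 2*z^2/3 + 2*z/3

Distribute the polynomial across the series and collect like powers.
h(0) = 0
h′(0) = 2/3
h′′(0) = 4/3
h′′′(0) = -112/27
h^(4)(0) = -16/27
h^(5)(0) = 256/81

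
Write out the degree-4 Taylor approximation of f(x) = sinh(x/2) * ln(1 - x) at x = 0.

Expand each factor separately, then convolve coefficients.
f(0) = 0
f′(0) = 0
f′′(0) = -1
f′′′(0) = -3/2
f^(4)(0) = -9/2

-3*x^4/16 - x^3/4 - x^2/2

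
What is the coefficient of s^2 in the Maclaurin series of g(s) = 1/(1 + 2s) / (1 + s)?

Write out both Maclaurin series and multiply, keeping only the needed powers.
g(0) = 1
g′(0) = -3
g′′(0) = 14
So c_2 = g′′(0)/2! = 7.

7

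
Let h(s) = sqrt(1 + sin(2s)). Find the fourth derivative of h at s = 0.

1

Let u equal the inner series; expand the outer function in u and truncate.
The coefficient of s^4 in the expansion is 1/24, so h^(4)(0) = 4! * (1/24) = 1.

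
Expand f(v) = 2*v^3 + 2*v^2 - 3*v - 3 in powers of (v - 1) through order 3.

f(1) = -2
f′(1) = 7
f′′(1) = 16
f′′′(1) = 12
Dividing each by k! gives the coefficients c_0, ..., c_3.

2*(v - 1)^3 + 8*(v - 1)^2 + 7*(v - 1) - 2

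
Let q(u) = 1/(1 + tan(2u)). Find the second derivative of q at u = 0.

Compose series: expand the inner function first, then feed it into the outer expansion.
From the series, [u^2] q = 4; multiply by 2! = 2 to get 8.

8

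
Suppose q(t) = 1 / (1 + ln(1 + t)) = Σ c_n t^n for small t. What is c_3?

-7/3

Use the geometric series for the reciprocal, then substitute.
q(0) = 1
q′(0) = -1
q′′(0) = 3
q′′′(0) = -14
Then c_k = q^(k)(0)/k! gives each Taylor coefficient.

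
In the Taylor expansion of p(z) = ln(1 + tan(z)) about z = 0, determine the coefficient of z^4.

Substitute the inner expansion into the outer series and collect powers.
p(0) = 0
p′(0) = 1
p′′(0) = -1
p′′′(0) = 4
p^(4)(0) = -14
Then c_k = p^(k)(0)/k! gives each Taylor coefficient.

-7/12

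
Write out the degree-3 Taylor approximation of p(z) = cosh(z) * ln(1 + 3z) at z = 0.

Multiply the two series term by term and collect like powers.
p(0) = 0
p′(0) = 3
p′′(0) = -9
p′′′(0) = 63

21*z^3/2 - 9*z^2/2 + 3*z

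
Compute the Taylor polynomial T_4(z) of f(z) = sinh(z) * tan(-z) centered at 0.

Expand each factor separately, then convolve coefficients.
f(0) = 0
f′(0) = 0
f′′(0) = -2
f′′′(0) = 0
f^(4)(0) = -12
The Taylor polynomial is Σ f^(k)(0)/k! · z^k.

-z^4/2 - z^2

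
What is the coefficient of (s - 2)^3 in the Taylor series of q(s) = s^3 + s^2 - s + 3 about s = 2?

1

c_3 = q′′′(2)/3! = 1.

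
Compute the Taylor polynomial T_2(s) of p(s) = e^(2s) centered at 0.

Apply the Taylor formula c_k = f^(k)(a)/k!.

2*s^2 + 2*s + 1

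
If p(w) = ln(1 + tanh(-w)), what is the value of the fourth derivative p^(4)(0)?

2

Plug the Maclaurin series of the inner function into that of the outer and collect terms.
From the series, [w^4] p = 1/12; multiply by 4! = 24 to get 2.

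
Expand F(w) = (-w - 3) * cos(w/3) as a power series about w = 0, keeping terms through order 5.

Shift and add copies of the series according to the polynomial's terms.
F(0) = -3
F′(0) = -1
F′′(0) = 1/3
F′′′(0) = 1/3
F^(4)(0) = -1/27
F^(5)(0) = -5/81
Then c_k = F^(k)(0)/k! gives each Taylor coefficient.

-w^5/1944 - w^4/648 + w^3/18 + w^2/6 - w - 3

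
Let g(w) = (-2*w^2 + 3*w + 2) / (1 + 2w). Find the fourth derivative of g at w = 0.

0

Distribute the polynomial across the series and collect like powers.
The coefficient of w^4 in the expansion is 0, so g^(4)(0) = 4! * (0) = 0.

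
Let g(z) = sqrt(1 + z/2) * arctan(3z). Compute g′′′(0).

Multiply the two series term by term and collect like powers.
The coefficient of z^3 in the expansion is -291/32, so g′′′(0) = 3! * (-291/32) = -873/16.

-873/16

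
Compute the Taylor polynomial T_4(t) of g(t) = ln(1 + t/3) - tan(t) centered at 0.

Add the two expansions coefficient-wise.
g(0) = 0
g′(0) = -2/3
g′′(0) = -1/9
g′′′(0) = -52/27
g^(4)(0) = -2/27
Then c_k = g^(k)(0)/k! gives each Taylor coefficient.

-t^4/324 - 26*t^3/81 - t^2/18 - 2*t/3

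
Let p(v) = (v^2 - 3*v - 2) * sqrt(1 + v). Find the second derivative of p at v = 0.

Shift and add copies of the series according to the polynomial's terms.
The coefficient of v^2 in the expansion is -1/4, so p′′(0) = 2! * (-1/4) = -1/2.

-1/2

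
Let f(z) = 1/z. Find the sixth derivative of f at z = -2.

-45/8

From the series, [(z + 2)^6] f = -1/128; multiply by 6! = 720 to get -45/8.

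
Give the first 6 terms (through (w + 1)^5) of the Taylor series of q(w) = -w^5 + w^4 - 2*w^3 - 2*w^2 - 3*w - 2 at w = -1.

q(-1) = 3
q′(-1) = -14
q′′(-1) = 40
q′′′(-1) = -96
q^(4)(-1) = 144
q^(5)(-1) = -120
Then c_k = q^(k)(-1)/k! gives each Taylor coefficient.

-(w + 1)^5 + 6*(w + 1)^4 - 16*(w + 1)^3 + 20*(w + 1)^2 - 14*(w + 1) + 3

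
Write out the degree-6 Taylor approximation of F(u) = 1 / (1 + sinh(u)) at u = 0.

77*u^6/45 - 181*u^5/120 + 4*u^4/3 - 7*u^3/6 + u^2 - u + 1

Write 1/(1+u) = 1 - u + u^2 - u^3 + ... and substitute the series for u.
[u^0] = 1;  [u^1] = -1;  [u^2] = 1;  [u^3] = -7/6;  [u^4] = 4/3;  [u^5] = -181/120;  [u^6] = 77/45.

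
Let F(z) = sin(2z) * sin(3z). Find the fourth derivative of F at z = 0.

Expand each factor separately, then convolve coefficients.
The coefficient of z^4 in the expansion is -13, so F^(4)(0) = 4! * (-13) = -312.

-312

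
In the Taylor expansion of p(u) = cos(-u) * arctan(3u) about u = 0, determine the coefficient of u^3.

-21/2

Take the Cauchy product of the two expansions.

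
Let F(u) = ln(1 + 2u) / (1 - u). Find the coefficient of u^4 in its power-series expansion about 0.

-4/3

Use 1/(1 - r) = Σ r^k on the denominator, then take the Cauchy product.
F(0) = 0
F′(0) = 2
F′′(0) = 0
F′′′(0) = 16
F^(4)(0) = -32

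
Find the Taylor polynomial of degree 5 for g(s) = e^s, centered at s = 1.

e*(s - 1)^5/120 + e*(s - 1)^4/24 + e*(s - 1)^3/6 + e*(s - 1)^2/2 + e*(s - 1) + e

[(s - 1)^0] = e;  [(s - 1)^1] = e;  [(s - 1)^2] = e/2;  [(s - 1)^3] = e/6;  [(s - 1)^4] = e/24;  [(s - 1)^5] = e/120.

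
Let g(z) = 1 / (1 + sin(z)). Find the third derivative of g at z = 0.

Expand as Σ (-1)^k u^k with u equal to the inner function's series.
The coefficient of z^3 in the expansion is -5/6, so g′′′(0) = 3! * (-5/6) = -5.

-5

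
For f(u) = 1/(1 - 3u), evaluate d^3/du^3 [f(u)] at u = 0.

From the series, [u^3] f = 27; multiply by 3! = 6 to get 162.

162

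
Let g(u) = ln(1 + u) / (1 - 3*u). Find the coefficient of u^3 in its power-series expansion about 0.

47/6

Expand 1/(denominator) as a geometric series and multiply by the numerator's series.
g(0) = 0
g′(0) = 1
g′′(0) = 5
g′′′(0) = 47
Then c_k = g^(k)(0)/k! gives each Taylor coefficient.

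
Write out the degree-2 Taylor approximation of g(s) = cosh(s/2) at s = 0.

g(0) = 1
g′(0) = 0
g′′(0) = 1/4
The Taylor polynomial is Σ g^(k)(0)/k! · s^k.

s^2/8 + 1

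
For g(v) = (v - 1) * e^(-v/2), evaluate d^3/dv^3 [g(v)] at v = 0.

7/8

Shift and add copies of the series according to the polynomial's terms.
The coefficient of v^3 in the expansion is 7/48, so g′′′(0) = 3! * (7/48) = 7/8.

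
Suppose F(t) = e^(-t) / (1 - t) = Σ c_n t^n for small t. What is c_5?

11/30

Expand each factor separately, then convolve coefficients.
So c_5 = F^(5)(0)/5! = 11/30.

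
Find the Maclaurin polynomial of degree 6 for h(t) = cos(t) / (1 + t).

Multiply the two series term by term and collect like powers.
h(0) = 1
h′(0) = -1
h′′(0) = 1
h′′′(0) = -3
h^(4)(0) = 13
h^(5)(0) = -65
h^(6)(0) = 389

389*t^6/720 - 13*t^5/24 + 13*t^4/24 - t^3/2 + t^2/2 - t + 1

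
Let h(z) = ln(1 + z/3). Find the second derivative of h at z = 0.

-1/9

The coefficient of z^2 in the expansion is -1/18, so h′′(0) = 2! * (-1/18) = -1/9.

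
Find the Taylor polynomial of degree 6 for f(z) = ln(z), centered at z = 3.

Differentiate repeatedly and evaluate at the center.
[(z - 3)^0] = ln(3);  [(z - 3)^1] = 1/3;  [(z - 3)^2] = -1/18;  [(z - 3)^3] = 1/81;  [(z - 3)^4] = -1/324;  [(z - 3)^5] = 1/1215;  [(z - 3)^6] = -1/4374.

-(z - 3)^6/4374 + (z - 3)^5/1215 - (z - 3)^4/324 + (z - 3)^3/81 - (z - 3)^2/18 + (z - 3)/3 + ln(3)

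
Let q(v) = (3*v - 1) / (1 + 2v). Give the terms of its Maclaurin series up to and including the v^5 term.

80*v^5 - 40*v^4 + 20*v^3 - 10*v^2 + 5*v - 1

Multiply each power in the prefactor through the base expansion.
q(0) = -1
q′(0) = 5
q′′(0) = -20
q′′′(0) = 120
q^(4)(0) = -960
q^(5)(0) = 9600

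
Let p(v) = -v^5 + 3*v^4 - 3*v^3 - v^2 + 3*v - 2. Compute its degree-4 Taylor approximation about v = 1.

-2*(v - 1)^4 - (v - 1)^3 - 2*(v - 1)^2 - (v - 1) - 1

p(1) = -1
p′(1) = -1
p′′(1) = -4
p′′′(1) = -6
p^(4)(1) = -48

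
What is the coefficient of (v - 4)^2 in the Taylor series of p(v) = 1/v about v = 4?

Compute the successive derivatives at the expansion point and divide by k!.
p(4) = 1/4
p′(4) = -1/16
p′′(4) = 1/32

1/64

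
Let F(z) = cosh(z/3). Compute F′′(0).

1/9

The coefficient of z^2 in the expansion is 1/18, so F′′(0) = 2! * (1/18) = 1/9.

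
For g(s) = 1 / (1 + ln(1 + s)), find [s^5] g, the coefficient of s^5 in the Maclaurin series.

Use the geometric series for the reciprocal, then substitute.
g(0) = 1
g′(0) = -1
g′′(0) = 3
g′′′(0) = -14
g^(4)(0) = 88
g^(5)(0) = -694
Dividing each by k! gives the coefficients c_0, ..., c_5.

-347/60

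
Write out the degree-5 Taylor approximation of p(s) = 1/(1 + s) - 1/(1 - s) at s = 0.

Expand each term separately and add.

-2*s^5 - 2*s^3 - 2*s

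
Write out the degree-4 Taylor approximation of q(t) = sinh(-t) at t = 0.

q(0) = 0
q′(0) = -1
q′′(0) = 0
q′′′(0) = -1
q^(4)(0) = 0

-t^3/6 - t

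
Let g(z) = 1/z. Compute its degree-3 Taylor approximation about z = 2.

[(z - 2)^0] = 1/2;  [(z - 2)^1] = -1/4;  [(z - 2)^2] = 1/8;  [(z - 2)^3] = -1/16.

-(z - 2)^3/16 + (z - 2)^2/8 - (z - 2)/4 + 1/2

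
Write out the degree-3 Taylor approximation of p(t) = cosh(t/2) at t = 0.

Use the known series and substitute for the argument.
[t^0] = 1;  [t^1] = 0;  [t^2] = 1/8;  [t^3] = 0.

t^2/8 + 1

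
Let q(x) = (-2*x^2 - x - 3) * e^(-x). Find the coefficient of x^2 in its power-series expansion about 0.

Multiply each power in the prefactor through the base expansion.
[x^0] = -3;  [x^1] = 2;  [x^2] = -5/2.

-5/2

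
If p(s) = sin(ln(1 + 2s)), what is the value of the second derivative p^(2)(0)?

-4

Let u equal the inner series; expand the outer function in u and truncate.
The coefficient of s^2 in the expansion is -2, so p′′(0) = 2! * (-2) = -4.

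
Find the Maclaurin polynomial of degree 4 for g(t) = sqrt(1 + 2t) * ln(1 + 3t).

Take the Cauchy product of the two expansions.
[t^0] = 0;  [t^1] = 3;  [t^2] = -3/2;  [t^3] = 3;  [t^4] = -15/2.

-15*t^4/2 + 3*t^3 - 3*t^2/2 + 3*t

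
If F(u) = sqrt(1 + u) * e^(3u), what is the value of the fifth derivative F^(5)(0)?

Multiply the two series term by term and collect like powers.
The coefficient of u^5 in the expansion is 4277/1280, so F^(5)(0) = 5! * (4277/1280) = 12831/32.

12831/32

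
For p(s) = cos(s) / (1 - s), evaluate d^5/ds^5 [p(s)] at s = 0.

Write out both Maclaurin series and multiply, keeping only the needed powers.
The coefficient of s^5 in the expansion is 13/24, so p^(5)(0) = 5! * (13/24) = 65.

65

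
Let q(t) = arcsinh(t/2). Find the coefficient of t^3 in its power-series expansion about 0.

q(0) = 0
q′(0) = 1/2
q′′(0) = 0
q′′′(0) = -1/8
So c_3 = q′′′(0)/3! = -1/48.

-1/48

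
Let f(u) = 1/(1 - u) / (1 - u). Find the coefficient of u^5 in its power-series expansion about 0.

6

Take the Cauchy product of the two expansions.
[u^0] = 1;  [u^1] = 2;  [u^2] = 3;  [u^3] = 4;  [u^4] = 5;  [u^5] = 6.
So c_5 = f^(5)(0)/5! = 6.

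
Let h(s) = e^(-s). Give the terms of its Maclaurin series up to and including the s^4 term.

h(0) = 1
h′(0) = -1
h′′(0) = 1
h′′′(0) = -1
h^(4)(0) = 1

s^4/24 - s^3/6 + s^2/2 - s + 1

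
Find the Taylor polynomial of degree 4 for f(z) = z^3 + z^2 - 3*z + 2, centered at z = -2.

(z + 2)^3 - 5*(z + 2)^2 + 5*(z + 2) + 4

Apply the Taylor formula c_k = f^(k)(a)/k!.
[(z + 2)^0] = 4;  [(z + 2)^1] = 5;  [(z + 2)^2] = -5;  [(z + 2)^3] = 1;  [(z + 2)^4] = 0.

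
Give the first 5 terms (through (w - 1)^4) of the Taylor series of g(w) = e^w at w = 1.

e*(w - 1)^4/24 + e*(w - 1)^3/6 + e*(w - 1)^2/2 + e*(w - 1) + e

Use the known series and substitute for the argument.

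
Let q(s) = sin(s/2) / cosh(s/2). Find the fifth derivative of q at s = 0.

Divide the numerator series by the denominator series (power-series long division).
From the series, [s^5] q = 3/320; multiply by 5! = 120 to get 9/8.

9/8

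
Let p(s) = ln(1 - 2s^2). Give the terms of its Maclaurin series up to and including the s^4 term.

[s^0] = 0;  [s^1] = 0;  [s^2] = -2;  [s^3] = 0;  [s^4] = -2.

-2*s^4 - 2*s^2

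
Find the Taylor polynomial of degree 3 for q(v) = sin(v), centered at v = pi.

(v - pi)^3/6 - (v - pi)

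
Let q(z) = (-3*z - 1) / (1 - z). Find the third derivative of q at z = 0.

Multiply each power in the prefactor through the base expansion.
From the series, [z^3] q = -4; multiply by 3! = 6 to get -24.

-24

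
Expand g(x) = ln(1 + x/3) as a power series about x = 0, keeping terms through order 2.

-x^2/18 + x/3

Differentiate repeatedly and evaluate at the center.
g(0) = 0
g′(0) = 1/3
g′′(0) = -1/9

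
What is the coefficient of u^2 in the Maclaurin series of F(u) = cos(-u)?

Apply the Taylor formula c_k = f^(k)(a)/k!.
F(0) = 1
F′(0) = 0
F′′(0) = -1
So c_2 = F′′(0)/2! = -1/2.

-1/2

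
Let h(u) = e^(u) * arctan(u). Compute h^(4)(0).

-4

Take the Cauchy product of the two expansions.
The coefficient of u^4 in the expansion is -1/6, so h^(4)(0) = 4! * (-1/6) = -4.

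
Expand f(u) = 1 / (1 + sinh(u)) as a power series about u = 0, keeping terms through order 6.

Expand as Σ (-1)^k u^k with u equal to the inner function's series.
f(0) = 1
f′(0) = -1
f′′(0) = 2
f′′′(0) = -7
f^(4)(0) = 32
f^(5)(0) = -181
f^(6)(0) = 1232

77*u^6/45 - 181*u^5/120 + 4*u^4/3 - 7*u^3/6 + u^2 - u + 1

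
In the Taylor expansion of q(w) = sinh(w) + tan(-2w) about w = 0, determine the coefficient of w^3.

-5/2

Add the two expansions coefficient-wise.
q(0) = 0
q′(0) = -1
q′′(0) = 0
q′′′(0) = -15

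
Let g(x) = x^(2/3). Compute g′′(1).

-2/9

From the series, [(x - 1)^2] g = -1/9; multiply by 2! = 2 to get -2/9.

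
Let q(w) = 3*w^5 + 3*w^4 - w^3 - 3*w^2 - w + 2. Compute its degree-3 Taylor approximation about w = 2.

q(2) = 124
q′(2) = 311
q′′(2) = 606
q′′′(2) = 858

143*(w - 2)^3 + 303*(w - 2)^2 + 311*(w - 2) + 124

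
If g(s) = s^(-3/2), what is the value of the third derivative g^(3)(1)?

The coefficient of (s - 1)^3 in the expansion is -35/16, so g′′′(1) = 3! * (-35/16) = -105/8.

-105/8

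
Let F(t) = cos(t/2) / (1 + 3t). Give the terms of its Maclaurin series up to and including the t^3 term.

Take the Cauchy product of the two expansions.
F(0) = 1
F′(0) = -3
F′′(0) = 71/4
F′′′(0) = -639/4
Then c_k = F^(k)(0)/k! gives each Taylor coefficient.

-213*t^3/8 + 71*t^2/8 - 3*t + 1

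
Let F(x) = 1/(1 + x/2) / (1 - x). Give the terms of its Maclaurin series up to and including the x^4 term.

Expand each factor separately, then convolve coefficients.
F(0) = 1
F′(0) = 1/2
F′′(0) = 3/2
F′′′(0) = 15/4
F^(4)(0) = 33/2

11*x^4/16 + 5*x^3/8 + 3*x^2/4 + x/2 + 1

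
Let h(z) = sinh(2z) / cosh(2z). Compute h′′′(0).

Invert the denominator's series and multiply.
The coefficient of z^3 in the expansion is -8/3, so h′′′(0) = 3! * (-8/3) = -16.

-16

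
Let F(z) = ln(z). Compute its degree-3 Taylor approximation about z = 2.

[(z - 2)^0] = ln(2);  [(z - 2)^1] = 1/2;  [(z - 2)^2] = -1/8;  [(z - 2)^3] = 1/24.

(z - 2)^3/24 - (z - 2)^2/8 + (z - 2)/2 + ln(2)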